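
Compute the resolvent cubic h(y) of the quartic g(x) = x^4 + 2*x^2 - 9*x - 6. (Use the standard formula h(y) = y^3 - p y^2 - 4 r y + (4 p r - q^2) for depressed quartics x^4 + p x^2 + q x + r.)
h(y) = y^3 - 2*y^2 + 24*y - 129

Identify coefficients: p = 2, q = -9, r = -6.
Plug into h(y) = y^3 - p y^2 - 4 r y + (4 p r - q^2):
  h(y) = y^3 - (2) y^2 - 4*(-6) y + (4*(2)*(-6) - (-9)^2)
       = y^3 + (-2) y^2 + (24) y + (-129).
Simplifying: h(y) = y^3 - 2*y^2 + 24*y - 129.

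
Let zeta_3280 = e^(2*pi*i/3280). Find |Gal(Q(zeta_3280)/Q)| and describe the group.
|Gal(Q(zeta_3280)/Q)| = phi(3280) = 1280; group ≅ (Z/3280Z)^* ≅ Z/2Z × Z/4Z × Z/4Z × Z/40Z

The n-th cyclotomic polynomial Φ_3280(x) is the minimal polynomial of zeta_3280 over Q and has degree phi(3280) = 1280. So Q(zeta_3280) is a degree-1280 Galois extension with Galois group (Z/3280Z)^*. By CRT, (Z/3280Z)^* ≅ (Z/16Z)^* × (Z/5Z)^* × (Z/41Z)^*. Each prime-power unit group is (Z/16Z)^* ≅ Z/2Z × Z/4Z; (Z/5Z)^* ≅ Z/4Z; (Z/41Z)^* ≅ Z/40Z. Hence Gal(Q(zeta_3280)/Q) ≅ Z/2Z × Z/4Z × Z/4Z × Z/40Z.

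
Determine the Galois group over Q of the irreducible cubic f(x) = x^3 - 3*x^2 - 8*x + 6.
Gal(K/Q) = S_3 (symmetric group of order 6)

Compute the discriminant of x^3 + (-3)*x^2 + (-8)*x + (6): Δ = 4892. Since Δ is not a rational square, the Galois group is not contained in A_3; it must be the full S_3 (irreducibility of the cubic rules out anything smaller).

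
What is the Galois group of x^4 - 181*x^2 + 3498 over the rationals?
Gal(K/Q) = V_4 (Klein four-group, Z/2Z × Z/2Z)

f factors as (x^2 - 159)(x^2 - 22), so the splitting field is K = Q(sqrt(159), sqrt(22)). The elements 159, 22, 3498 are all non-squares in Q, so sqrt(159) and sqrt(22) generate independent quadratic extensions. Thus [K:Q] = 4 and Gal(K/Q) is generated by the two order-2 automorphisms sqrt(159) ↦ -sqrt(159) and sqrt(22) ↦ -sqrt(22), giving V_4.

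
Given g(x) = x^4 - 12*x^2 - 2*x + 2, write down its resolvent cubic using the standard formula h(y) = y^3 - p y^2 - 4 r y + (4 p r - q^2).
h(y) = y^3 + 12*y^2 - 8*y - 100

Identify coefficients: p = -12, q = -2, r = 2.
Plug into h(y) = y^3 - p y^2 - 4 r y + (4 p r - q^2):
  h(y) = y^3 - (-12) y^2 - 4*(2) y + (4*(-12)*(2) - (-2)^2)
       = y^3 + (12) y^2 + (-8) y + (-100).
Simplifying: h(y) = y^3 + 12*y^2 - 8*y - 100.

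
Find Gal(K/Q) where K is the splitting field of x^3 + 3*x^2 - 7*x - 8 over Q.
Gal(K/Q) = S_3 (symmetric group of order 6)

Compute the discriminant of x^3 + (3)*x^2 + (-7)*x + (-8): Δ = 3973. Since Δ is not a rational square, the Galois group is not contained in A_3; it must be the full S_3 (irreducibility of the cubic rules out anything smaller).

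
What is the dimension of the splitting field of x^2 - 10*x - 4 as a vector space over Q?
[K:Q] = 2

The discriminant of x^2 + (-10)*x + (-4) is b^2 - 4c = 100 - (-16) = 116. Since 116 is not a perfect square in Q, the polynomial is irreducible over Q. Its two roots generate a degree-2 extension, so [K:Q] = 2.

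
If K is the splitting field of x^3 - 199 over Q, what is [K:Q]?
[K:Q] = 6

x^3 - 199 has one real root r = 199^(1/3) and two complex roots r*zeta_3, r*zeta_3^2 where zeta_3 = e^(2*pi*i/3). The splitting field is Q(r, zeta_3). [Q(r):Q] = 3 and [Q(zeta_3):Q] = 2 with gcd = 1, so [Q(r, zeta_3):Q] = 3 * 2 = 6.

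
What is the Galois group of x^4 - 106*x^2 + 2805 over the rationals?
Gal(K/Q) = V_4 (Klein four-group, Z/2Z × Z/2Z)

f factors as (x^2 - 55)(x^2 - 51), so the splitting field is K = Q(sqrt(55), sqrt(51)). The elements 55, 51, 2805 are all non-squares in Q, so sqrt(55) and sqrt(51) generate independent quadratic extensions. Thus [K:Q] = 4 and Gal(K/Q) is generated by the two order-2 automorphisms sqrt(55) ↦ -sqrt(55) and sqrt(51) ↦ -sqrt(51), giving V_4.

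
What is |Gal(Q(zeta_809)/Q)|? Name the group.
|Gal(Q(zeta_809)/Q)| = phi(809) = 808; group ≅ (Z/809Z)^* ≅ Z/808Z

The n-th cyclotomic polynomial Φ_809(x) is the minimal polynomial of zeta_809 over Q and has degree phi(809) = 808. So Q(zeta_809) is a degree-808 Galois extension with Galois group (Z/809Z)^*. (Z/809Z)^* is cyclic since 809 is an odd prime power (or 4). Hence Gal(Q(zeta_809)/Q) ≅ Z/808Z.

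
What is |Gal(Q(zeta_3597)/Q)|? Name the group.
|Gal(Q(zeta_3597)/Q)| = phi(3597) = 2160; group ≅ (Z/3597Z)^* ≅ Z/2Z × Z/10Z × Z/108Z

The n-th cyclotomic polynomial Φ_3597(x) is the minimal polynomial of zeta_3597 over Q and has degree phi(3597) = 2160. So Q(zeta_3597) is a degree-2160 Galois extension with Galois group (Z/3597Z)^*. By CRT, (Z/3597Z)^* ≅ (Z/3Z)^* × (Z/11Z)^* × (Z/109Z)^*. Each prime-power unit group is (Z/3Z)^* ≅ Z/2Z; (Z/11Z)^* ≅ Z/10Z; (Z/109Z)^* ≅ Z/108Z. Hence Gal(Q(zeta_3597)/Q) ≅ Z/2Z × Z/10Z × Z/108Z.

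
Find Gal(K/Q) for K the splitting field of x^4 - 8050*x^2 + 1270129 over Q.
Gal(K/Q) = Z/2Z (cyclic of order 2)

f factors as (x^2 - 7889)(x^2 - 161), so the splitting field is K = Q(sqrt(7889), sqrt(161)). The squarefree part of 7889 is 161 and the squarefree part of 161 is also 161, so sqrt(7889) and sqrt(161) are both rational multiples of sqrt(161). Hence Q(sqrt(7889)) = Q(sqrt(161)) = Q(sqrt(161)), and the splitting field collapses to a single degree-2 extension with Galois group Z/2Z.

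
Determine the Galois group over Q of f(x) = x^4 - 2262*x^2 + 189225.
Gal(K/Q) = Z/2Z (cyclic of order 2)

f factors as (x^2 - 2175)(x^2 - 87), so the splitting field is K = Q(sqrt(2175), sqrt(87)). The squarefree part of 2175 is 87 and the squarefree part of 87 is also 87, so sqrt(2175) and sqrt(87) are both rational multiples of sqrt(87). Hence Q(sqrt(2175)) = Q(sqrt(87)) = Q(sqrt(87)), and the splitting field collapses to a single degree-2 extension with Galois group Z/2Z.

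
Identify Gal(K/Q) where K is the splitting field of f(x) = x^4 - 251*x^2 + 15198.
Gal(K/Q) = V_4 (Klein four-group, Z/2Z × Z/2Z)

f factors as (x^2 - 102)(x^2 - 149), so the splitting field is K = Q(sqrt(102), sqrt(149)). The elements 102, 149, 15198 are all non-squares in Q, so sqrt(102) and sqrt(149) generate independent quadratic extensions. Thus [K:Q] = 4 and Gal(K/Q) is generated by the two order-2 automorphisms sqrt(102) ↦ -sqrt(102) and sqrt(149) ↦ -sqrt(149), giving V_4.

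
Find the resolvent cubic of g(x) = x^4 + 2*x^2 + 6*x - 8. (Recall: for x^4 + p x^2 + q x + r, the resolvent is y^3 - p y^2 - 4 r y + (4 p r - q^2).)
h(y) = y^3 - 2*y^2 + 32*y - 100

Identify coefficients: p = 2, q = 6, r = -8.
Plug into h(y) = y^3 - p y^2 - 4 r y + (4 p r - q^2):
  h(y) = y^3 - (2) y^2 - 4*(-8) y + (4*(2)*(-8) - (6)^2)
       = y^3 + (-2) y^2 + (32) y + (-100).
Simplifying: h(y) = y^3 - 2*y^2 + 32*y - 100.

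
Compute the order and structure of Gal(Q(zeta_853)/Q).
|Gal(Q(zeta_853)/Q)| = phi(853) = 852; group ≅ (Z/853Z)^* ≅ Z/852Z

The n-th cyclotomic polynomial Φ_853(x) is the minimal polynomial of zeta_853 over Q and has degree phi(853) = 852. So Q(zeta_853) is a degree-852 Galois extension with Galois group (Z/853Z)^*. (Z/853Z)^* is cyclic since 853 is an odd prime power (or 4). Hence Gal(Q(zeta_853)/Q) ≅ Z/852Z.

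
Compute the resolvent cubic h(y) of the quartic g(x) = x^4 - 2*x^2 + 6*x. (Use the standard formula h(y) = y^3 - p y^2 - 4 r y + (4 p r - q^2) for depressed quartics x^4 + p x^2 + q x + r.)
h(y) = y^3 + 2*y^2 - 36

Identify coefficients: p = -2, q = 6, r = 0.
Plug into h(y) = y^3 - p y^2 - 4 r y + (4 p r - q^2):
  h(y) = y^3 - (-2) y^2 - 4*(0) y + (4*(-2)*(0) - (6)^2)
       = y^3 + (2) y^2 + (0) y + (-36).
Simplifying: h(y) = y^3 + 2*y^2 - 36.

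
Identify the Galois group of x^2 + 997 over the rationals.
Gal(K/Q) = Z/2Z (cyclic of order 2)

x^2 + 997 is irreducible over Q since -997 is not a rational square. The splitting field Q(sqrt(-997)) has degree 2 over Q, and its unique nontrivial automorphism is sqrt(-997) ↦ -sqrt(-997). Hence Gal(Q(sqrt(-997))/Q) = Z/2Z.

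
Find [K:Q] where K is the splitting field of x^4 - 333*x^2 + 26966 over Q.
[K:Q] = 4

f factors as (x^2 - 194)(x^2 - 139); the splitting field is K = Q(sqrt(194), sqrt(139)). Since 194, 139, and 26966 are all non-squares in Q, the three subfields Q(sqrt(194)), Q(sqrt(139)), Q(sqrt(26966)) are distinct degree-2 extensions, so [K:Q] = 4 (Klein four Galois group).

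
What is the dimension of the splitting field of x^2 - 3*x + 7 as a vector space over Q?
[K:Q] = 2

The discriminant of x^2 + (-3)*x + (7) is b^2 - 4c = 9 - (28) = -19. Since -19 is not a perfect square in Q, the polynomial is irreducible over Q. Its two roots generate a degree-2 extension, so [K:Q] = 2.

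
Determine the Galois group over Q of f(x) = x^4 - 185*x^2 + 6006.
Gal(K/Q) = V_4 (Klein four-group, Z/2Z × Z/2Z)

f factors as (x^2 - 143)(x^2 - 42), so the splitting field is K = Q(sqrt(143), sqrt(42)). The elements 143, 42, 6006 are all non-squares in Q, so sqrt(143) and sqrt(42) generate independent quadratic extensions. Thus [K:Q] = 4 and Gal(K/Q) is generated by the two order-2 automorphisms sqrt(143) ↦ -sqrt(143) and sqrt(42) ↦ -sqrt(42), giving V_4.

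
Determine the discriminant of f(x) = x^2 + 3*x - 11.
Δ = 53

For a quadratic a x^2 + b x + c the discriminant is Δ = b^2 - 4ac = (3)^2 - 4*(1)*(-11) = 9 - (-44) = 53.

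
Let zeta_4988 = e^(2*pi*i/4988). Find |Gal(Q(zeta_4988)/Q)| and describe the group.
|Gal(Q(zeta_4988)/Q)| = phi(4988) = 2352; group ≅ (Z/4988Z)^* ≅ Z/2Z × Z/28Z × Z/42Z

The n-th cyclotomic polynomial Φ_4988(x) is the minimal polynomial of zeta_4988 over Q and has degree phi(4988) = 2352. So Q(zeta_4988) is a degree-2352 Galois extension with Galois group (Z/4988Z)^*. By CRT, (Z/4988Z)^* ≅ (Z/4Z)^* × (Z/29Z)^* × (Z/43Z)^*. Each prime-power unit group is (Z/4Z)^* ≅ Z/2Z; (Z/29Z)^* ≅ Z/28Z; (Z/43Z)^* ≅ Z/42Z. Hence Gal(Q(zeta_4988)/Q) ≅ Z/2Z × Z/28Z × Z/42Z.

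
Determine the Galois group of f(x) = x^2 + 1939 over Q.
Gal(K/Q) = Z/2Z (cyclic of order 2)

x^2 + 1939 is irreducible over Q since -1939 is not a rational square. The splitting field Q(sqrt(-1939)) has degree 2 over Q, and its unique nontrivial automorphism is sqrt(-1939) ↦ -sqrt(-1939). Hence Gal(Q(sqrt(-1939))/Q) = Z/2Z.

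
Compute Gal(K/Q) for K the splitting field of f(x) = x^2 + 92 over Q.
Gal(K/Q) = Z/2Z (cyclic of order 2)

x^2 + 92 is irreducible over Q since -92 is not a rational square. The splitting field Q(sqrt(-92)) has degree 2 over Q, and its unique nontrivial automorphism is sqrt(-92) ↦ -sqrt(-92). Hence Gal(Q(sqrt(-92))/Q) = Z/2Z.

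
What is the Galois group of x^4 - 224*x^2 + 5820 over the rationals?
Gal(K/Q) = V_4 (Klein four-group, Z/2Z × Z/2Z)

f factors as (x^2 - 194)(x^2 - 30), so the splitting field is K = Q(sqrt(194), sqrt(30)). The elements 194, 30, 5820 are all non-squares in Q, so sqrt(194) and sqrt(30) generate independent quadratic extensions. Thus [K:Q] = 4 and Gal(K/Q) is generated by the two order-2 automorphisms sqrt(194) ↦ -sqrt(194) and sqrt(30) ↦ -sqrt(30), giving V_4.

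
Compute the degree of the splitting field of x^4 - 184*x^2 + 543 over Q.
[K:Q] = 4

f factors as (x^2 - 3)(x^2 - 181); the splitting field is K = Q(sqrt(3), sqrt(181)). Since 3, 181, and 543 are all non-squares in Q, the three subfields Q(sqrt(3)), Q(sqrt(181)), Q(sqrt(543)) are distinct degree-2 extensions, so [K:Q] = 4 (Klein four Galois group).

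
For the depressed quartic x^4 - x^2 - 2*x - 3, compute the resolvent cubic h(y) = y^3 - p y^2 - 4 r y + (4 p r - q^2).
h(y) = y^3 + y^2 + 12*y + 8

Identify coefficients: p = -1, q = -2, r = -3.
Plug into h(y) = y^3 - p y^2 - 4 r y + (4 p r - q^2):
  h(y) = y^3 - (-1) y^2 - 4*(-3) y + (4*(-1)*(-3) - (-2)^2)
       = y^3 + (1) y^2 + (12) y + (8).
Simplifying: h(y) = y^3 + y^2 + 12*y + 8.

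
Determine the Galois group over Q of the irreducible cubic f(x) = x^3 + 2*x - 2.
Gal(K/Q) = S_3 (symmetric group of order 6)

Compute the discriminant of x^3 + (0)*x^2 + (2)*x + (-2): Δ = -140. Since Δ is not a rational square, the Galois group is not contained in A_3; it must be the full S_3 (irreducibility of the cubic rules out anything smaller).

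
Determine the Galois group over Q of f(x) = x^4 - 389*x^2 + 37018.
Gal(K/Q) = V_4 (Klein four-group, Z/2Z × Z/2Z)

f factors as (x^2 - 223)(x^2 - 166), so the splitting field is K = Q(sqrt(223), sqrt(166)). The elements 223, 166, 37018 are all non-squares in Q, so sqrt(223) and sqrt(166) generate independent quadratic extensions. Thus [K:Q] = 4 and Gal(K/Q) is generated by the two order-2 automorphisms sqrt(223) ↦ -sqrt(223) and sqrt(166) ↦ -sqrt(166), giving V_4.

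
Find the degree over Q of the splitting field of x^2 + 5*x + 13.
[K:Q] = 2

The discriminant of x^2 + (5)*x + (13) is b^2 - 4c = 25 - (52) = -27. Since -27 is not a perfect square in Q, the polynomial is irreducible over Q. Its two roots generate a degree-2 extension, so [K:Q] = 2.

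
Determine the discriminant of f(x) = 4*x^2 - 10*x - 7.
Δ = 212

For a quadratic a x^2 + b x + c the discriminant is Δ = b^2 - 4ac = (-10)^2 - 4*(4)*(-7) = 100 - (-112) = 212.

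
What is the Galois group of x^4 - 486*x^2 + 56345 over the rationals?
Gal(K/Q) = V_4 (Klein four-group, Z/2Z × Z/2Z)

f factors as (x^2 - 295)(x^2 - 191), so the splitting field is K = Q(sqrt(295), sqrt(191)). The elements 295, 191, 56345 are all non-squares in Q, so sqrt(295) and sqrt(191) generate independent quadratic extensions. Thus [K:Q] = 4 and Gal(K/Q) is generated by the two order-2 automorphisms sqrt(295) ↦ -sqrt(295) and sqrt(191) ↦ -sqrt(191), giving V_4.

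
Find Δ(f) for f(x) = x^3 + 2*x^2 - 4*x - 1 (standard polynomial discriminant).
Δ = 469

For x^3 + a x^2 + b x + c the discriminant is Δ = 18 a b c - 4 a^3 c + a^2 b^2 - 4 b^3 - 27 c^2.
Plug a = 2, b = -4, c = -1:
  18*(2)*(-4)*(-1) - 4*(2)^3*(-1) + (2)^2*(-4)^2 - 4*(-4)^3 - 27*(-1)^2
  = 144 + (32) + 64 + (256) + (-27)
  = 469.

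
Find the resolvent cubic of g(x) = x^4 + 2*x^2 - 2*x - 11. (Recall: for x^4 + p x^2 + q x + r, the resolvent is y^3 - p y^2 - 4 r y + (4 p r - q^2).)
h(y) = y^3 - 2*y^2 + 44*y - 92

Identify coefficients: p = 2, q = -2, r = -11.
Plug into h(y) = y^3 - p y^2 - 4 r y + (4 p r - q^2):
  h(y) = y^3 - (2) y^2 - 4*(-11) y + (4*(2)*(-11) - (-2)^2)
       = y^3 + (-2) y^2 + (44) y + (-92).
Simplifying: h(y) = y^3 - 2*y^2 + 44*y - 92.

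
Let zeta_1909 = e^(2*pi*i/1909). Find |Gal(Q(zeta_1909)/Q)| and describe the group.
|Gal(Q(zeta_1909)/Q)| = phi(1909) = 1804; group ≅ (Z/1909Z)^* ≅ Z/22Z × Z/82Z

The n-th cyclotomic polynomial Φ_1909(x) is the minimal polynomial of zeta_1909 over Q and has degree phi(1909) = 1804. So Q(zeta_1909) is a degree-1804 Galois extension with Galois group (Z/1909Z)^*. By CRT, (Z/1909Z)^* ≅ (Z/23Z)^* × (Z/83Z)^*. Each prime-power unit group is (Z/23Z)^* ≅ Z/22Z; (Z/83Z)^* ≅ Z/82Z. Hence Gal(Q(zeta_1909)/Q) ≅ Z/22Z × Z/82Z.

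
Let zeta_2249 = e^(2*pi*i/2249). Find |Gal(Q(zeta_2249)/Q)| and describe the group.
|Gal(Q(zeta_2249)/Q)| = phi(2249) = 2064; group ≅ (Z/2249Z)^* ≅ Z/12Z × Z/172Z

The n-th cyclotomic polynomial Φ_2249(x) is the minimal polynomial of zeta_2249 over Q and has degree phi(2249) = 2064. So Q(zeta_2249) is a degree-2064 Galois extension with Galois group (Z/2249Z)^*. By CRT, (Z/2249Z)^* ≅ (Z/13Z)^* × (Z/173Z)^*. Each prime-power unit group is (Z/13Z)^* ≅ Z/12Z; (Z/173Z)^* ≅ Z/172Z. Hence Gal(Q(zeta_2249)/Q) ≅ Z/12Z × Z/172Z.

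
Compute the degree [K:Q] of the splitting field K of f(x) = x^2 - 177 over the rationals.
[K:Q] = 2

The polynomial x^2 - 177 is irreducible over Q since 177 is not a perfect square. Its splitting field is Q(sqrt(177)), which has degree 2 over Q.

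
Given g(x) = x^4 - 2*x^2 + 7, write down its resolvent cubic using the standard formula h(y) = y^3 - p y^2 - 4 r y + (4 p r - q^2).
h(y) = y^3 + 2*y^2 - 28*y - 56

Identify coefficients: p = -2, q = 0, r = 7.
Plug into h(y) = y^3 - p y^2 - 4 r y + (4 p r - q^2):
  h(y) = y^3 - (-2) y^2 - 4*(7) y + (4*(-2)*(7) - (0)^2)
       = y^3 + (2) y^2 + (-28) y + (-56).
Simplifying: h(y) = y^3 + 2*y^2 - 28*y - 56.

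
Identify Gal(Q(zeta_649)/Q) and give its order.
|Gal(Q(zeta_649)/Q)| = phi(649) = 580; group ≅ (Z/649Z)^* ≅ Z/10Z × Z/58Z

The n-th cyclotomic polynomial Φ_649(x) is the minimal polynomial of zeta_649 over Q and has degree phi(649) = 580. So Q(zeta_649) is a degree-580 Galois extension with Galois group (Z/649Z)^*. By CRT, (Z/649Z)^* ≅ (Z/11Z)^* × (Z/59Z)^*. Each prime-power unit group is (Z/11Z)^* ≅ Z/10Z; (Z/59Z)^* ≅ Z/58Z. Hence Gal(Q(zeta_649)/Q) ≅ Z/10Z × Z/58Z.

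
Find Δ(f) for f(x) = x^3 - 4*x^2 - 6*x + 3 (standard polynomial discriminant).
Δ = 3261

For x^3 + a x^2 + b x + c the discriminant is Δ = 18 a b c - 4 a^3 c + a^2 b^2 - 4 b^3 - 27 c^2.
Plug a = -4, b = -6, c = 3:
  18*(-4)*(-6)*(3) - 4*(-4)^3*(3) + (-4)^2*(-6)^2 - 4*(-6)^3 - 27*(3)^2
  = 1296 + (768) + 576 + (864) + (-243)
  = 3261.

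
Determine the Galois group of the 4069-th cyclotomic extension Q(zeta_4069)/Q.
|Gal(Q(zeta_4069)/Q)| = phi(4069) = 3744; group ≅ (Z/4069Z)^* ≅ Z/12Z × Z/312Z

The n-th cyclotomic polynomial Φ_4069(x) is the minimal polynomial of zeta_4069 over Q and has degree phi(4069) = 3744. So Q(zeta_4069) is a degree-3744 Galois extension with Galois group (Z/4069Z)^*. By CRT, (Z/4069Z)^* ≅ (Z/13Z)^* × (Z/313Z)^*. Each prime-power unit group is (Z/13Z)^* ≅ Z/12Z; (Z/313Z)^* ≅ Z/312Z. Hence Gal(Q(zeta_4069)/Q) ≅ Z/12Z × Z/312Z.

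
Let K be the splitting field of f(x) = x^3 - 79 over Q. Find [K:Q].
[K:Q] = 6

x^3 - 79 has one real root r = 79^(1/3) and two complex roots r*zeta_3, r*zeta_3^2 where zeta_3 = e^(2*pi*i/3). The splitting field is Q(r, zeta_3). [Q(r):Q] = 3 and [Q(zeta_3):Q] = 2 with gcd = 1, so [Q(r, zeta_3):Q] = 3 * 2 = 6.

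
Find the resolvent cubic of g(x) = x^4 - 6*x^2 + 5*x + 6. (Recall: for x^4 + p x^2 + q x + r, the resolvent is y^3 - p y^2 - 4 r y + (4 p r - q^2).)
h(y) = y^3 + 6*y^2 - 24*y - 169

Identify coefficients: p = -6, q = 5, r = 6.
Plug into h(y) = y^3 - p y^2 - 4 r y + (4 p r - q^2):
  h(y) = y^3 - (-6) y^2 - 4*(6) y + (4*(-6)*(6) - (5)^2)
       = y^3 + (6) y^2 + (-24) y + (-169).
Simplifying: h(y) = y^3 + 6*y^2 - 24*y - 169.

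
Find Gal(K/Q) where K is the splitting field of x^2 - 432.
Gal(K/Q) = Z/2Z (cyclic of order 2)

x^2 - 432 is irreducible over Q since 432 is not a rational square. The splitting field Q(sqrt(432)) has degree 2 over Q, and its unique nontrivial automorphism is sqrt(432) ↦ -sqrt(432). Hence Gal(Q(sqrt(432))/Q) = Z/2Z.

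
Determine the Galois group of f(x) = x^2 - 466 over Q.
Gal(K/Q) = Z/2Z (cyclic of order 2)

x^2 - 466 is irreducible over Q since 466 is not a rational square. The splitting field Q(sqrt(466)) has degree 2 over Q, and its unique nontrivial automorphism is sqrt(466) ↦ -sqrt(466). Hence Gal(Q(sqrt(466))/Q) = Z/2Z.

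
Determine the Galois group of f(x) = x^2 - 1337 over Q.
Gal(K/Q) = Z/2Z (cyclic of order 2)

x^2 - 1337 is irreducible over Q since 1337 is not a rational square. The splitting field Q(sqrt(1337)) has degree 2 over Q, and its unique nontrivial automorphism is sqrt(1337) ↦ -sqrt(1337). Hence Gal(Q(sqrt(1337))/Q) = Z/2Z.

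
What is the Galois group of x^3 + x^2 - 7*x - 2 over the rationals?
Gal(K/Q) = S_3 (symmetric group of order 6)

Compute the discriminant of x^3 + (1)*x^2 + (-7)*x + (-2): Δ = 1573. Since Δ is not a rational square, the Galois group is not contained in A_3; it must be the full S_3 (irreducibility of the cubic rules out anything smaller).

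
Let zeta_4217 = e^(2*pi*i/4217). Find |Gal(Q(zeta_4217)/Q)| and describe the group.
|Gal(Q(zeta_4217)/Q)| = phi(4217) = 4216; group ≅ (Z/4217Z)^* ≅ Z/4216Z

The n-th cyclotomic polynomial Φ_4217(x) is the minimal polynomial of zeta_4217 over Q and has degree phi(4217) = 4216. So Q(zeta_4217) is a degree-4216 Galois extension with Galois group (Z/4217Z)^*. (Z/4217Z)^* is cyclic since 4217 is an odd prime power (or 4). Hence Gal(Q(zeta_4217)/Q) ≅ Z/4216Z.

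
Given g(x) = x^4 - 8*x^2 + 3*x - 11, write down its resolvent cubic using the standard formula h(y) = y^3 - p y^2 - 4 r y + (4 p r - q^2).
h(y) = y^3 + 8*y^2 + 44*y + 343

Identify coefficients: p = -8, q = 3, r = -11.
Plug into h(y) = y^3 - p y^2 - 4 r y + (4 p r - q^2):
  h(y) = y^3 - (-8) y^2 - 4*(-11) y + (4*(-8)*(-11) - (3)^2)
       = y^3 + (8) y^2 + (44) y + (343).
Simplifying: h(y) = y^3 + 8*y^2 + 44*y + 343.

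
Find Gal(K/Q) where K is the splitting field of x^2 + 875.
Gal(K/Q) = Z/2Z (cyclic of order 2)

x^2 + 875 is irreducible over Q since -875 is not a rational square. The splitting field Q(sqrt(-875)) has degree 2 over Q, and its unique nontrivial automorphism is sqrt(-875) ↦ -sqrt(-875). Hence Gal(Q(sqrt(-875))/Q) = Z/2Z.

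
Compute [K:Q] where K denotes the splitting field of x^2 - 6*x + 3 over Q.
[K:Q] = 2

The discriminant of x^2 + (-6)*x + (3) is b^2 - 4c = 36 - (12) = 24. Since 24 is not a perfect square in Q, the polynomial is irreducible over Q. Its two roots generate a degree-2 extension, so [K:Q] = 2.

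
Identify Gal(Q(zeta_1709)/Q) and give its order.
|Gal(Q(zeta_1709)/Q)| = phi(1709) = 1708; group ≅ (Z/1709Z)^* ≅ Z/1708Z

The n-th cyclotomic polynomial Φ_1709(x) is the minimal polynomial of zeta_1709 over Q and has degree phi(1709) = 1708. So Q(zeta_1709) is a degree-1708 Galois extension with Galois group (Z/1709Z)^*. (Z/1709Z)^* is cyclic since 1709 is an odd prime power (or 4). Hence Gal(Q(zeta_1709)/Q) ≅ Z/1708Z.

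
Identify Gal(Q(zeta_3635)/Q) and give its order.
|Gal(Q(zeta_3635)/Q)| = phi(3635) = 2904; group ≅ (Z/3635Z)^* ≅ Z/4Z × Z/726Z

The n-th cyclotomic polynomial Φ_3635(x) is the minimal polynomial of zeta_3635 over Q and has degree phi(3635) = 2904. So Q(zeta_3635) is a degree-2904 Galois extension with Galois group (Z/3635Z)^*. By CRT, (Z/3635Z)^* ≅ (Z/5Z)^* × (Z/727Z)^*. Each prime-power unit group is (Z/5Z)^* ≅ Z/4Z; (Z/727Z)^* ≅ Z/726Z. Hence Gal(Q(zeta_3635)/Q) ≅ Z/4Z × Z/726Z.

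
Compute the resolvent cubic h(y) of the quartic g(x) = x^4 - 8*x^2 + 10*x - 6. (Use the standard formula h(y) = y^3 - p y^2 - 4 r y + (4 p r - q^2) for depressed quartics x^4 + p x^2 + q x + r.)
h(y) = y^3 + 8*y^2 + 24*y + 92

Identify coefficients: p = -8, q = 10, r = -6.
Plug into h(y) = y^3 - p y^2 - 4 r y + (4 p r - q^2):
  h(y) = y^3 - (-8) y^2 - 4*(-6) y + (4*(-8)*(-6) - (10)^2)
       = y^3 + (8) y^2 + (24) y + (92).
Simplifying: h(y) = y^3 + 8*y^2 + 24*y + 92.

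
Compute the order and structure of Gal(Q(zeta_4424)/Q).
|Gal(Q(zeta_4424)/Q)| = phi(4424) = 1872; group ≅ (Z/4424Z)^* ≅ Z/2Z × Z/2Z × Z/6Z × Z/78Z

The n-th cyclotomic polynomial Φ_4424(x) is the minimal polynomial of zeta_4424 over Q and has degree phi(4424) = 1872. So Q(zeta_4424) is a degree-1872 Galois extension with Galois group (Z/4424Z)^*. By CRT, (Z/4424Z)^* ≅ (Z/8Z)^* × (Z/7Z)^* × (Z/79Z)^*. Each prime-power unit group is (Z/8Z)^* ≅ Z/2Z × Z/2Z; (Z/7Z)^* ≅ Z/6Z; (Z/79Z)^* ≅ Z/78Z. Hence Gal(Q(zeta_4424)/Q) ≅ Z/2Z × Z/2Z × Z/6Z × Z/78Z.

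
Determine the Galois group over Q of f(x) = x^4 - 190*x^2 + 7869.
Gal(K/Q) = V_4 (Klein four-group, Z/2Z × Z/2Z)

f factors as (x^2 - 61)(x^2 - 129), so the splitting field is K = Q(sqrt(61), sqrt(129)). The elements 61, 129, 7869 are all non-squares in Q, so sqrt(61) and sqrt(129) generate independent quadratic extensions. Thus [K:Q] = 4 and Gal(K/Q) is generated by the two order-2 automorphisms sqrt(61) ↦ -sqrt(61) and sqrt(129) ↦ -sqrt(129), giving V_4.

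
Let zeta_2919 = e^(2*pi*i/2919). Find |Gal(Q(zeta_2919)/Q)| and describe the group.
|Gal(Q(zeta_2919)/Q)| = phi(2919) = 1656; group ≅ (Z/2919Z)^* ≅ Z/2Z × Z/6Z × Z/138Z

The n-th cyclotomic polynomial Φ_2919(x) is the minimal polynomial of zeta_2919 over Q and has degree phi(2919) = 1656. So Q(zeta_2919) is a degree-1656 Galois extension with Galois group (Z/2919Z)^*. By CRT, (Z/2919Z)^* ≅ (Z/3Z)^* × (Z/7Z)^* × (Z/139Z)^*. Each prime-power unit group is (Z/3Z)^* ≅ Z/2Z; (Z/7Z)^* ≅ Z/6Z; (Z/139Z)^* ≅ Z/138Z. Hence Gal(Q(zeta_2919)/Q) ≅ Z/2Z × Z/6Z × Z/138Z.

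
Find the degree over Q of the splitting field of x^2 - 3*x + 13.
[K:Q] = 2

The discriminant of x^2 + (-3)*x + (13) is b^2 - 4c = 9 - (52) = -43. Since -43 is not a perfect square in Q, the polynomial is irreducible over Q. Its two roots generate a degree-2 extension, so [K:Q] = 2.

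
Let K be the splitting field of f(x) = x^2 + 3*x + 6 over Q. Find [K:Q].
[K:Q] = 2

The discriminant of x^2 + (3)*x + (6) is b^2 - 4c = 9 - (24) = -15. Since -15 is not a perfect square in Q, the polynomial is irreducible over Q. Its two roots generate a degree-2 extension, so [K:Q] = 2.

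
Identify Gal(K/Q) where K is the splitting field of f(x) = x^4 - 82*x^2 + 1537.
Gal(K/Q) = V_4 (Klein four-group, Z/2Z × Z/2Z)

f factors as (x^2 - 29)(x^2 - 53), so the splitting field is K = Q(sqrt(29), sqrt(53)). The elements 29, 53, 1537 are all non-squares in Q, so sqrt(29) and sqrt(53) generate independent quadratic extensions. Thus [K:Q] = 4 and Gal(K/Q) is generated by the two order-2 automorphisms sqrt(29) ↦ -sqrt(29) and sqrt(53) ↦ -sqrt(53), giving V_4.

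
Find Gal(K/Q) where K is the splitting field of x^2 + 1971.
Gal(K/Q) = Z/2Z (cyclic of order 2)

x^2 + 1971 is irreducible over Q since -1971 is not a rational square. The splitting field Q(sqrt(-1971)) has degree 2 over Q, and its unique nontrivial automorphism is sqrt(-1971) ↦ -sqrt(-1971). Hence Gal(Q(sqrt(-1971))/Q) = Z/2Z.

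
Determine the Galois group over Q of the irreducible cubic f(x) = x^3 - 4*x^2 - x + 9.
Gal(K/Q) = S_3 (symmetric group of order 6)

Compute the discriminant of x^3 + (-4)*x^2 + (-1)*x + (9): Δ = 785. Since Δ is not a rational square, the Galois group is not contained in A_3; it must be the full S_3 (irreducibility of the cubic rules out anything smaller).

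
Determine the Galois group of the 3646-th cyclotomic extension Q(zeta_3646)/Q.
|Gal(Q(zeta_3646)/Q)| = phi(3646) = 1822; group ≅ (Z/3646Z)^* ≅ Z/1822Z

The n-th cyclotomic polynomial Φ_3646(x) is the minimal polynomial of zeta_3646 over Q and has degree phi(3646) = 1822. So Q(zeta_3646) is a degree-1822 Galois extension with Galois group (Z/3646Z)^*. By CRT, (Z/3646Z)^* ≅ (Z/2Z)^* × (Z/1823Z)^*. Each prime-power unit group is (Z/2Z)^* ≅ trivial group (order 1); (Z/1823Z)^* ≅ Z/1822Z. Hence Gal(Q(zeta_3646)/Q) ≅ Z/1822Z.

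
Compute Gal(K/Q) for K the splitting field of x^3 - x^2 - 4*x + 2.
Gal(K/Q) = S_3 (symmetric group of order 6)

Compute the discriminant of x^3 + (-1)*x^2 + (-4)*x + (2): Δ = 316. Since Δ is not a rational square, the Galois group is not contained in A_3; it must be the full S_3 (irreducibility of the cubic rules out anything smaller).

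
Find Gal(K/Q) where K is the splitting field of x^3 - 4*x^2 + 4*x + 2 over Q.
Gal(K/Q) = S_3 (symmetric group of order 6)

Compute the discriminant of x^3 + (-4)*x^2 + (4)*x + (2): Δ = -172. Since Δ is not a rational square, the Galois group is not contained in A_3; it must be the full S_3 (irreducibility of the cubic rules out anything smaller).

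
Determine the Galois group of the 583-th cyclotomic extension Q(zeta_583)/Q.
|Gal(Q(zeta_583)/Q)| = phi(583) = 520; group ≅ (Z/583Z)^* ≅ Z/10Z × Z/52Z

The n-th cyclotomic polynomial Φ_583(x) is the minimal polynomial of zeta_583 over Q and has degree phi(583) = 520. So Q(zeta_583) is a degree-520 Galois extension with Galois group (Z/583Z)^*. By CRT, (Z/583Z)^* ≅ (Z/11Z)^* × (Z/53Z)^*. Each prime-power unit group is (Z/11Z)^* ≅ Z/10Z; (Z/53Z)^* ≅ Z/52Z. Hence Gal(Q(zeta_583)/Q) ≅ Z/10Z × Z/52Z.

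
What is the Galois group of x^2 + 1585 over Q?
Gal(K/Q) = Z/2Z (cyclic of order 2)

x^2 + 1585 is irreducible over Q since -1585 is not a rational square. The splitting field Q(sqrt(-1585)) has degree 2 over Q, and its unique nontrivial automorphism is sqrt(-1585) ↦ -sqrt(-1585). Hence Gal(Q(sqrt(-1585))/Q) = Z/2Z.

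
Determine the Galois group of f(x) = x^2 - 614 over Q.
Gal(K/Q) = Z/2Z (cyclic of order 2)

x^2 - 614 is irreducible over Q since 614 is not a rational square. The splitting field Q(sqrt(614)) has degree 2 over Q, and its unique nontrivial automorphism is sqrt(614) ↦ -sqrt(614). Hence Gal(Q(sqrt(614))/Q) = Z/2Z.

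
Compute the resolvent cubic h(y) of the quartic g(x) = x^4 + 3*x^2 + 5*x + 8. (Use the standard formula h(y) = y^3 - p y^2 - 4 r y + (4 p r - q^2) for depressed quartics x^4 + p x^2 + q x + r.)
h(y) = y^3 - 3*y^2 - 32*y + 71

Identify coefficients: p = 3, q = 5, r = 8.
Plug into h(y) = y^3 - p y^2 - 4 r y + (4 p r - q^2):
  h(y) = y^3 - (3) y^2 - 4*(8) y + (4*(3)*(8) - (5)^2)
       = y^3 + (-3) y^2 + (-32) y + (71).
Simplifying: h(y) = y^3 - 3*y^2 - 32*y + 71.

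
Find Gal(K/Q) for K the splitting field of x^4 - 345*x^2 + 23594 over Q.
Gal(K/Q) = V_4 (Klein four-group, Z/2Z × Z/2Z)

f factors as (x^2 - 94)(x^2 - 251), so the splitting field is K = Q(sqrt(94), sqrt(251)). The elements 94, 251, 23594 are all non-squares in Q, so sqrt(94) and sqrt(251) generate independent quadratic extensions. Thus [K:Q] = 4 and Gal(K/Q) is generated by the two order-2 automorphisms sqrt(94) ↦ -sqrt(94) and sqrt(251) ↦ -sqrt(251), giving V_4.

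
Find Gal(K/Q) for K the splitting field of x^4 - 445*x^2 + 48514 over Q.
Gal(K/Q) = V_4 (Klein four-group, Z/2Z × Z/2Z)

f factors as (x^2 - 254)(x^2 - 191), so the splitting field is K = Q(sqrt(254), sqrt(191)). The elements 254, 191, 48514 are all non-squares in Q, so sqrt(254) and sqrt(191) generate independent quadratic extensions. Thus [K:Q] = 4 and Gal(K/Q) is generated by the two order-2 automorphisms sqrt(254) ↦ -sqrt(254) and sqrt(191) ↦ -sqrt(191), giving V_4.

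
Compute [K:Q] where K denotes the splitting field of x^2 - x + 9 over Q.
[K:Q] = 2

The discriminant of x^2 + (-1)*x + (9) is b^2 - 4c = 1 - (36) = -35. Since -35 is not a perfect square in Q, the polynomial is irreducible over Q. Its two roots generate a degree-2 extension, so [K:Q] = 2.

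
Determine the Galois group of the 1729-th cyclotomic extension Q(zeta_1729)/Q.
|Gal(Q(zeta_1729)/Q)| = phi(1729) = 1296; group ≅ (Z/1729Z)^* ≅ Z/6Z × Z/12Z × Z/18Z

The n-th cyclotomic polynomial Φ_1729(x) is the minimal polynomial of zeta_1729 over Q and has degree phi(1729) = 1296. So Q(zeta_1729) is a degree-1296 Galois extension with Galois group (Z/1729Z)^*. By CRT, (Z/1729Z)^* ≅ (Z/7Z)^* × (Z/13Z)^* × (Z/19Z)^*. Each prime-power unit group is (Z/7Z)^* ≅ Z/6Z; (Z/13Z)^* ≅ Z/12Z; (Z/19Z)^* ≅ Z/18Z. Hence Gal(Q(zeta_1729)/Q) ≅ Z/6Z × Z/12Z × Z/18Z.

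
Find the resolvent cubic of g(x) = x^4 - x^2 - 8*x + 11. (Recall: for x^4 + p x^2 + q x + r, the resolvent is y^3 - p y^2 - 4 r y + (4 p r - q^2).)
h(y) = y^3 + y^2 - 44*y - 108

Identify coefficients: p = -1, q = -8, r = 11.
Plug into h(y) = y^3 - p y^2 - 4 r y + (4 p r - q^2):
  h(y) = y^3 - (-1) y^2 - 4*(11) y + (4*(-1)*(11) - (-8)^2)
       = y^3 + (1) y^2 + (-44) y + (-108).
Simplifying: h(y) = y^3 + y^2 - 44*y - 108.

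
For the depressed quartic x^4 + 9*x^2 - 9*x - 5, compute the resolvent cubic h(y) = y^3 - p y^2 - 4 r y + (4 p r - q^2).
h(y) = y^3 - 9*y^2 + 20*y - 261

Identify coefficients: p = 9, q = -9, r = -5.
Plug into h(y) = y^3 - p y^2 - 4 r y + (4 p r - q^2):
  h(y) = y^3 - (9) y^2 - 4*(-5) y + (4*(9)*(-5) - (-9)^2)
       = y^3 + (-9) y^2 + (20) y + (-261).
Simplifying: h(y) = y^3 - 9*y^2 + 20*y - 261.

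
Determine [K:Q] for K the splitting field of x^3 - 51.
[K:Q] = 6

x^3 - 51 has one real root r = 51^(1/3) and two complex roots r*zeta_3, r*zeta_3^2 where zeta_3 = e^(2*pi*i/3). The splitting field is Q(r, zeta_3). [Q(r):Q] = 3 and [Q(zeta_3):Q] = 2 with gcd = 1, so [Q(r, zeta_3):Q] = 3 * 2 = 6.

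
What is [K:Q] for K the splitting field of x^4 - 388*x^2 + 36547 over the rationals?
[K:Q] = 4

f factors as (x^2 - 227)(x^2 - 161); the splitting field is K = Q(sqrt(227), sqrt(161)). Since 227, 161, and 36547 are all non-squares in Q, the three subfields Q(sqrt(227)), Q(sqrt(161)), Q(sqrt(36547)) are distinct degree-2 extensions, so [K:Q] = 4 (Klein four Galois group).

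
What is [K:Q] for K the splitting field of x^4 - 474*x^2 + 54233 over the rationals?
[K:Q] = 4

f factors as (x^2 - 193)(x^2 - 281); the splitting field is K = Q(sqrt(193), sqrt(281)). Since 193, 281, and 54233 are all non-squares in Q, the three subfields Q(sqrt(193)), Q(sqrt(281)), Q(sqrt(54233)) are distinct degree-2 extensions, so [K:Q] = 4 (Klein four Galois group).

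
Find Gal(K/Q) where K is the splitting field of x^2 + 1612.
Gal(K/Q) = Z/2Z (cyclic of order 2)

x^2 + 1612 is irreducible over Q since -1612 is not a rational square. The splitting field Q(sqrt(-1612)) has degree 2 over Q, and its unique nontrivial automorphism is sqrt(-1612) ↦ -sqrt(-1612). Hence Gal(Q(sqrt(-1612))/Q) = Z/2Z.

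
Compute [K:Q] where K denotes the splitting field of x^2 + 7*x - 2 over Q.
[K:Q] = 2

The discriminant of x^2 + (7)*x + (-2) is b^2 - 4c = 49 - (-8) = 57. Since 57 is not a perfect square in Q, the polynomial is irreducible over Q. Its two roots generate a degree-2 extension, so [K:Q] = 2.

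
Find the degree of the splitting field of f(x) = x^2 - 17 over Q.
[K:Q] = 2

The polynomial x^2 - 17 is irreducible over Q since 17 is not a perfect square. Its splitting field is Q(sqrt(17)), which has degree 2 over Q.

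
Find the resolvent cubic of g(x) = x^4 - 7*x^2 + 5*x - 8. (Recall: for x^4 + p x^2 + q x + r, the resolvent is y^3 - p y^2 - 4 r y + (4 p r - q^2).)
h(y) = y^3 + 7*y^2 + 32*y + 199

Identify coefficients: p = -7, q = 5, r = -8.
Plug into h(y) = y^3 - p y^2 - 4 r y + (4 p r - q^2):
  h(y) = y^3 - (-7) y^2 - 4*(-8) y + (4*(-7)*(-8) - (5)^2)
       = y^3 + (7) y^2 + (32) y + (199).
Simplifying: h(y) = y^3 + 7*y^2 + 32*y + 199.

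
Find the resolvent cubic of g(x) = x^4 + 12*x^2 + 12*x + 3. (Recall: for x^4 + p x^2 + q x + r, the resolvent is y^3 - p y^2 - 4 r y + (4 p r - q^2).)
h(y) = y^3 - 12*y^2 - 12*y

Identify coefficients: p = 12, q = 12, r = 3.
Plug into h(y) = y^3 - p y^2 - 4 r y + (4 p r - q^2):
  h(y) = y^3 - (12) y^2 - 4*(3) y + (4*(12)*(3) - (12)^2)
       = y^3 + (-12) y^2 + (-12) y + (0).
Simplifying: h(y) = y^3 - 12*y^2 - 12*y.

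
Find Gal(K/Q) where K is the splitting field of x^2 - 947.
Gal(K/Q) = Z/2Z (cyclic of order 2)

x^2 - 947 is irreducible over Q since 947 is not a rational square. The splitting field Q(sqrt(947)) has degree 2 over Q, and its unique nontrivial automorphism is sqrt(947) ↦ -sqrt(947). Hence Gal(Q(sqrt(947))/Q) = Z/2Z.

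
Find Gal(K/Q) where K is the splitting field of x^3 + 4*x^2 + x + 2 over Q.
Gal(K/Q) = S_3 (symmetric group of order 6)

Compute the discriminant of x^3 + (4)*x^2 + (1)*x + (2): Δ = -464. Since Δ is not a rational square, the Galois group is not contained in A_3; it must be the full S_3 (irreducibility of the cubic rules out anything smaller).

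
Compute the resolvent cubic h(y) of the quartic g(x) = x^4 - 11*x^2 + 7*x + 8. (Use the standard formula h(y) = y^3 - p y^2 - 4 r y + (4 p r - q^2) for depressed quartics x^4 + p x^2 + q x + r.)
h(y) = y^3 + 11*y^2 - 32*y - 401

Identify coefficients: p = -11, q = 7, r = 8.
Plug into h(y) = y^3 - p y^2 - 4 r y + (4 p r - q^2):
  h(y) = y^3 - (-11) y^2 - 4*(8) y + (4*(-11)*(8) - (7)^2)
       = y^3 + (11) y^2 + (-32) y + (-401).
Simplifying: h(y) = y^3 + 11*y^2 - 32*y - 401.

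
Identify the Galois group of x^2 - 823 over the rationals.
Gal(K/Q) = Z/2Z (cyclic of order 2)

x^2 - 823 is irreducible over Q since 823 is not a rational square. The splitting field Q(sqrt(823)) has degree 2 over Q, and its unique nontrivial automorphism is sqrt(823) ↦ -sqrt(823). Hence Gal(Q(sqrt(823))/Q) = Z/2Z.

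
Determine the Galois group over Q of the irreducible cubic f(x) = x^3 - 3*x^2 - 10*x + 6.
Gal(K/Q) = S_3 (symmetric group of order 6)

Compute the discriminant of x^3 + (-3)*x^2 + (-10)*x + (6): Δ = 7816. Since Δ is not a rational square, the Galois group is not contained in A_3; it must be the full S_3 (irreducibility of the cubic rules out anything smaller).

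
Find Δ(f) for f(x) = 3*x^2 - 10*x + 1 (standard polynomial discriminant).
Δ = 88

For a quadratic a x^2 + b x + c the discriminant is Δ = b^2 - 4ac = (-10)^2 - 4*(3)*(1) = 100 - (12) = 88.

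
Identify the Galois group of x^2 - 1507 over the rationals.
Gal(K/Q) = Z/2Z (cyclic of order 2)

x^2 - 1507 is irreducible over Q since 1507 is not a rational square. The splitting field Q(sqrt(1507)) has degree 2 over Q, and its unique nontrivial automorphism is sqrt(1507) ↦ -sqrt(1507). Hence Gal(Q(sqrt(1507))/Q) = Z/2Z.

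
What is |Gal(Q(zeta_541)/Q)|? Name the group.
|Gal(Q(zeta_541)/Q)| = phi(541) = 540; group ≅ (Z/541Z)^* ≅ Z/540Z

The n-th cyclotomic polynomial Φ_541(x) is the minimal polynomial of zeta_541 over Q and has degree phi(541) = 540. So Q(zeta_541) is a degree-540 Galois extension with Galois group (Z/541Z)^*. (Z/541Z)^* is cyclic since 541 is an odd prime power (or 4). Hence Gal(Q(zeta_541)/Q) ≅ Z/540Z.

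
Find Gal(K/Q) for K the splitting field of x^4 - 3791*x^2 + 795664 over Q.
Gal(K/Q) = Z/2Z (cyclic of order 2)

f factors as (x^2 - 3568)(x^2 - 223), so the splitting field is K = Q(sqrt(3568), sqrt(223)). The squarefree part of 3568 is 223 and the squarefree part of 223 is also 223, so sqrt(3568) and sqrt(223) are both rational multiples of sqrt(223). Hence Q(sqrt(3568)) = Q(sqrt(223)) = Q(sqrt(223)), and the splitting field collapses to a single degree-2 extension with Galois group Z/2Z.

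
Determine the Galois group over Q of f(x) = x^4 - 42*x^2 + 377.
Gal(K/Q) = V_4 (Klein four-group, Z/2Z × Z/2Z)

f factors as (x^2 - 29)(x^2 - 13), so the splitting field is K = Q(sqrt(29), sqrt(13)). The elements 29, 13, 377 are all non-squares in Q, so sqrt(29) and sqrt(13) generate independent quadratic extensions. Thus [K:Q] = 4 and Gal(K/Q) is generated by the two order-2 automorphisms sqrt(29) ↦ -sqrt(29) and sqrt(13) ↦ -sqrt(13), giving V_4.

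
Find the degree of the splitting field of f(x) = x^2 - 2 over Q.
[K:Q] = 2

The polynomial x^2 - 2 is irreducible over Q since 2 is not a perfect square. Its splitting field is Q(sqrt(2)), which has degree 2 over Q.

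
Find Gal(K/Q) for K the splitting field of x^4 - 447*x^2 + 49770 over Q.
Gal(K/Q) = V_4 (Klein four-group, Z/2Z × Z/2Z)

f factors as (x^2 - 237)(x^2 - 210), so the splitting field is K = Q(sqrt(237), sqrt(210)). The elements 237, 210, 49770 are all non-squares in Q, so sqrt(237) and sqrt(210) generate independent quadratic extensions. Thus [K:Q] = 4 and Gal(K/Q) is generated by the two order-2 automorphisms sqrt(237) ↦ -sqrt(237) and sqrt(210) ↦ -sqrt(210), giving V_4.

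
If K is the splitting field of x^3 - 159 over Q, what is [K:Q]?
[K:Q] = 6

x^3 - 159 has one real root r = 159^(1/3) and two complex roots r*zeta_3, r*zeta_3^2 where zeta_3 = e^(2*pi*i/3). The splitting field is Q(r, zeta_3). [Q(r):Q] = 3 and [Q(zeta_3):Q] = 2 with gcd = 1, so [Q(r, zeta_3):Q] = 3 * 2 = 6.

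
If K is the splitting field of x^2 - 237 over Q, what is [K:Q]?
[K:Q] = 2

The polynomial x^2 - 237 is irreducible over Q since 237 is not a perfect square. Its splitting field is Q(sqrt(237)), which has degree 2 over Q.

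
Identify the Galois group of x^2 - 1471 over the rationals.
Gal(K/Q) = Z/2Z (cyclic of order 2)

x^2 - 1471 is irreducible over Q since 1471 is not a rational square. The splitting field Q(sqrt(1471)) has degree 2 over Q, and its unique nontrivial automorphism is sqrt(1471) ↦ -sqrt(1471). Hence Gal(Q(sqrt(1471))/Q) = Z/2Z.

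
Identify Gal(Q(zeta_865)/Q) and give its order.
|Gal(Q(zeta_865)/Q)| = phi(865) = 688; group ≅ (Z/865Z)^* ≅ Z/4Z × Z/172Z

The n-th cyclotomic polynomial Φ_865(x) is the minimal polynomial of zeta_865 over Q and has degree phi(865) = 688. So Q(zeta_865) is a degree-688 Galois extension with Galois group (Z/865Z)^*. By CRT, (Z/865Z)^* ≅ (Z/5Z)^* × (Z/173Z)^*. Each prime-power unit group is (Z/5Z)^* ≅ Z/4Z; (Z/173Z)^* ≅ Z/172Z. Hence Gal(Q(zeta_865)/Q) ≅ Z/4Z × Z/172Z.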